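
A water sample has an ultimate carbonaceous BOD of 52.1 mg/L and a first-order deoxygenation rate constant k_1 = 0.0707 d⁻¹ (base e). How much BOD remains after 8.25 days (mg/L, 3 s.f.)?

L_t = L₀ e^(−k_1 t) = 52.1 × e^(−0.0707×8.25) = 52.1 × 0.5581 = 29.08 mg/L.

L ≈ 29.1 mg/L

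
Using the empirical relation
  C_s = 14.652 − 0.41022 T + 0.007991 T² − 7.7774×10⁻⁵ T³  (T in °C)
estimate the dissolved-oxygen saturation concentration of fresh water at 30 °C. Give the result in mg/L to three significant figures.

C_s = 14.652 − 0.41022×30 + 0.007991×30² − 7.7774×10⁻⁵×30³ = 7.437 mg/L.

C_s ≈ 7.44 mg/L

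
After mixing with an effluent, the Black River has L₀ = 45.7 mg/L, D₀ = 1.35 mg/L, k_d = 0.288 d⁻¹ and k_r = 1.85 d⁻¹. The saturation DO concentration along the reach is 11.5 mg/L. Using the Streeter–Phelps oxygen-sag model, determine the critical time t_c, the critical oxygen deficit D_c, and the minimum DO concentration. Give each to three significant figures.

t_c ≈ 1.08 d; D_c ≈ 5.21 mg/L; min DO ≈ 6.29 mg/L

t_c = [1/(k_r−k_d)] ln[(k_r/k_d)(1 − D₀(k_r−k_d)/(k_d L₀))]
= [1/(1.85−0.288)] ln[(1.85/0.288)(1 − 1.35×1.562/(0.288×45.7))]
= (1/1.562) ln[6.424 × 0.8398] = 0.6402 × ln(5.394) = 0.6402 × 1.685 = 1.079 d.
L(t_c) = L₀ e^(−k_d t_c) = 45.7 × 0.7329 = 33.49 mg/L, and at the critical point k_r D_c = k_d L, so D_c = (0.288/1.85) × 33.49 = 5.214 mg/L.
Minimum DO = C_s − D_c = 11.5 − 5.214 = 6.286 mg/L.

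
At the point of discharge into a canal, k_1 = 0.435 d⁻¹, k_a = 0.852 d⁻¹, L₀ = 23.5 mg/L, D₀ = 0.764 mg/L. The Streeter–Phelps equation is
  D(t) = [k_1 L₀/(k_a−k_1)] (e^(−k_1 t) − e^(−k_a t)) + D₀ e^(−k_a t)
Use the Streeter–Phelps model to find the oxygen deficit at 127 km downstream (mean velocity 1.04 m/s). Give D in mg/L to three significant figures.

Travel time t = x/v = 127 km / (1.04 m/s) = 127000 m / 1.04 m/s = 122100 s = 1.413 d.
k_1 L₀/(k_a−k_1) = 0.435×23.5/(0.852−0.435) = 10.22/0.4170 = 24.51 mg/L.
e^(−k_1 t) = e^(−0.435×1.413) = 0.5407; e^(−k_a t) = e^(−0.852×1.413) = 0.2999.
D = 24.51 × (0.5407 − 0.2999) + 0.764 × 0.2999 = 5.903 + 0.2291 = 6.132 mg/L.

D ≈ 6.13 mg/L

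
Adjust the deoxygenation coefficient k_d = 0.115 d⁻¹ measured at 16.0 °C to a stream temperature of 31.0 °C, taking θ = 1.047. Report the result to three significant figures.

k_d(T₂) = k_d(T₁) · θ^(T₂−T₁) = 0.115 × 1.047^(31.0−16.0)
= 0.115 × 1.047^15.0 = 0.115 × 1.992 = 0.2290 d⁻¹.

k_d ≈ 0.229 d⁻¹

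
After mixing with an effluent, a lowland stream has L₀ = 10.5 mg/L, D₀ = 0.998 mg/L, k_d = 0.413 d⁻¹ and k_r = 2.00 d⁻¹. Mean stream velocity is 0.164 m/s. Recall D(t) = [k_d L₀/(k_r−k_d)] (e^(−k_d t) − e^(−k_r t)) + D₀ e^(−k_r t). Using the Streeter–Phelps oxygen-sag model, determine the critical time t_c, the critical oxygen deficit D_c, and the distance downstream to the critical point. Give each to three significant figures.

t_c = [1/(k_r−k_d)] ln[(k_r/k_d)(1 − D₀(k_r−k_d)/(k_d L₀))]
= [1/(2.00−0.413)] ln[(2.00/0.413)(1 − 0.998×1.587/(0.413×10.5))]
= (1/1.587) ln[4.843 × 0.6348] = 0.6301 × ln(3.074) = 0.6301 × 1.123 = 0.7076 d.
D_c = (k_d/k_r) L₀ e^(−k_d t_c) = (0.413/2.00) × 10.5 × e^(−0.413×0.7076) = 0.2065 × 10.5 × 0.7466 = 1.619 mg/L.
x_c = v t_c = 0.164 m/s × 0.7076 d × 86400 s/d = 10030 m ≈ 10.0 km.

t_c ≈ 0.708 d; D_c ≈ 1.62 mg/L; x_c ≈ 10.0 km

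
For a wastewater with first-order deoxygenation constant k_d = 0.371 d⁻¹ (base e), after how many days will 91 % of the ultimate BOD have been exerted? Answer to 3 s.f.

t ≈ 6.49 d

y/L₀ = 1 − e^(−k_d t) = 0.91 ⇒ e^(−k_d t) = 0.0900
t = −ln(0.0900) / 0.371 = 2.408 / 0.371 = 6.490 d.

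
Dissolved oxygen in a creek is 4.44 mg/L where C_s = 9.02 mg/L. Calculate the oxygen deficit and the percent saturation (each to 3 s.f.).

D ≈ 4.58 mg/L; 49.2 % saturation

D = C_s − C = 9.02 − 4.44 = 4.58 mg/L.
% saturation = 4.44/9.02 × 100 = 49.2 %.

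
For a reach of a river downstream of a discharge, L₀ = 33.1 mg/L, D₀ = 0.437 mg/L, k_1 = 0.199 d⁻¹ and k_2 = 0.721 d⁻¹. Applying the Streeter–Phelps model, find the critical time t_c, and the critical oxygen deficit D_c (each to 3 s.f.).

With k_2/k_1 = 3.623 and 1 − D₀(k_2−k_1)/(k_1 L₀) = 0.9654,
t_c = ln(3.623 × 0.9654) / (0.721 − 0.199) = ln(3.498) / 0.5220 = 1.252/0.5220 = 2.399 d.
D_c = (k_1/k_2) L₀ e^(−k_1 t_c) = (0.199/0.721) × 33.1 × e^(−0.199×2.399) = 0.2760 × 33.1 × 0.6204 = 5.668 mg/L.

t_c ≈ 2.40 d; D_c ≈ 5.67 mg/L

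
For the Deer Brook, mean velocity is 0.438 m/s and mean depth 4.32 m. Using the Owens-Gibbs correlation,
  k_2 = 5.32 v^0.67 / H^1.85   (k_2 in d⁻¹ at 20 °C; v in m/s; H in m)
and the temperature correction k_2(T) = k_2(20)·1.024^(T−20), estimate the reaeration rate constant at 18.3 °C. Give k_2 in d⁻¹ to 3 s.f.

k_2 ≈ 0.196 d⁻¹

k_2(20) = 5.32 × 0.438^0.67 / 4.32^1.85 = 5.32 × 0.5752 / 14.98 = 0.2042 d⁻¹.
k_2(18.3) = 0.2042 × 1.024^(18.3−20) = 0.2042 × 0.9605 = 0.1961 d⁻¹.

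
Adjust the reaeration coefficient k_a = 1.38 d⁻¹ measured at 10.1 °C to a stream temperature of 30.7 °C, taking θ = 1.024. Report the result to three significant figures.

k_a ≈ 2.25 d⁻¹

k_a(T₂) = k_a(T₁) · θ^(T₂−T₁) = 1.38 × 1.024^(30.7−10.1)
= 1.38 × 1.024^20.6 = 1.38 × 1.630 = 2.249 d⁻¹.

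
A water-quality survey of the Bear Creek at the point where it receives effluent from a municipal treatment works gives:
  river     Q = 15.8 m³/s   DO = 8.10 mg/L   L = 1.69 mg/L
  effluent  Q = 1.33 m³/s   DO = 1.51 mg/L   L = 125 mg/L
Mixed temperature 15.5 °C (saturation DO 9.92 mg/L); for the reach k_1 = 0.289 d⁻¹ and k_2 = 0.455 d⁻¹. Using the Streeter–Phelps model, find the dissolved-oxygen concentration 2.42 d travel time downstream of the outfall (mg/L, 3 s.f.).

DO ≈ 5.92 mg/L

Mixed DO = (15.8×8.10 + 1.33×1.51)/(15.8+1.33) = 130.0/17.13 = 7.588 mg/L.
Mixed L₀ = (15.8×1.69 + 1.33×125)/(17.13) = 193.0/17.13 = 11.26 mg/L.
Initial deficit D₀ = C_s − DO₀ = 9.92 − 7.588 = 2.332 mg/L.
D(2.42) = [0.289×11.26/(0.455−0.289)](e^(−0.289×2.42) − e^(−0.455×2.42)) + 2.332 e^(−0.455×2.42)
= 19.61 × (0.4969 − 0.3325) + 2.332 × 0.3325 = 3.999 mg/L.
DO = 9.92 − 3.999 = 5.921 mg/L.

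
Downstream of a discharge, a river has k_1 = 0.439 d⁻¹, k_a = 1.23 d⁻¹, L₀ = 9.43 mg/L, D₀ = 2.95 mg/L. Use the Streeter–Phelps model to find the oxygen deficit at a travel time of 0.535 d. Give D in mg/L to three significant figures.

k_1 L₀/(k_a−k_1) = 0.439×9.43/(1.23−0.439) = 4.140/0.7910 = 5.234 mg/L.
e^(−k_1 t) = e^(−0.439×0.5350) = 0.7907; e^(−k_a t) = e^(−1.23×0.5350) = 0.5179.
D = 5.234 × (0.7907 − 0.5179) + 2.95 × 0.5179 = 1.428 + 1.528 = 2.956 mg/L.

D ≈ 2.96 mg/L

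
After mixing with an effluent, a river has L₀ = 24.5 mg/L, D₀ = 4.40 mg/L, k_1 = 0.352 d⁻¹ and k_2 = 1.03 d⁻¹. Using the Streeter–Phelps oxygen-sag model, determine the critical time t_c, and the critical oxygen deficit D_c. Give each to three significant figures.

t_c ≈ 0.957 d; D_c ≈ 5.98 mg/L

With k_2/k_1 = 2.926 and 1 − D₀(k_2−k_1)/(k_1 L₀) = 0.6541,
t_c = ln(2.926 × 0.6541) / (1.03 − 0.352) = ln(1.914) / 0.6780 = 0.6492/0.6780 = 0.9575 d.
L(t_c) = L₀ e^(−k_1 t_c) = 24.5 × 0.7139 = 17.49 mg/L, and at the critical point k_2 D_c = k_1 L, so D_c = (0.352/1.03) × 17.49 = 5.977 mg/L.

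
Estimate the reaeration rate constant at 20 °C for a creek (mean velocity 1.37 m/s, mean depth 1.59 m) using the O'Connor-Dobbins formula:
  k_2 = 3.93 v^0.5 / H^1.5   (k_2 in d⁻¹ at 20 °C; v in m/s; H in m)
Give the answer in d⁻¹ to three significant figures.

k_2 ≈ 2.29 d⁻¹

k_2 = 3.93 × 1.37^0.5 / 1.59^1.5 = 3.93 × 1.170 / 2.005 = 2.294 d⁻¹.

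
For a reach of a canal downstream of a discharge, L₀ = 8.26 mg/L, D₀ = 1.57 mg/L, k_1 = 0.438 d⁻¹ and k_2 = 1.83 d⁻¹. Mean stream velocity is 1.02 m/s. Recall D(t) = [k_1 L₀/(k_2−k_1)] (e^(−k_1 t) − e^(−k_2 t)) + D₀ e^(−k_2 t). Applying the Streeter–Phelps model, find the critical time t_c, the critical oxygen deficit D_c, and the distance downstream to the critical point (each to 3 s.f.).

With k_2/k_1 = 4.178 and 1 − D₀(k_2−k_1)/(k_1 L₀) = 0.3959,
t_c = ln(4.178 × 0.3959) / (1.83 − 0.438) = ln(1.654) / 1.392 = 0.5033/1.392 = 0.3616 d.
L(t_c) = L₀ e^(−k_1 t_c) = 8.26 × 0.8535 = 7.050 mg/L, and at the critical point k_2 D_c = k_1 L, so D_c = (0.438/1.83) × 7.050 = 1.687 mg/L.
x_c = v t_c = 1.02 m/s × 0.3616 d × 86400 s/d = 31870 m ≈ 31.9 km.

t_c ≈ 0.362 d; D_c ≈ 1.69 mg/L; x_c ≈ 31.9 km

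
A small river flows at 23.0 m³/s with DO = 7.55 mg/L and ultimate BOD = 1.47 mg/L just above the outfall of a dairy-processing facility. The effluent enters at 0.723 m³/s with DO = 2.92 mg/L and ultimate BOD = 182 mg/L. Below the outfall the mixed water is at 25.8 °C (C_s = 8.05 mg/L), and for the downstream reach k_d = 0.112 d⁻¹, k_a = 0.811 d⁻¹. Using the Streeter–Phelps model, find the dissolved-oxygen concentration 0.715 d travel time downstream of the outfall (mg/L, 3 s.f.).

Mixed DO = (23.0×7.55 + 0.723×2.92)/(23.0+0.723) = 175.8/23.72 = 7.409 mg/L.
Mixed L₀ = (23.0×1.47 + 0.723×182)/(23.72) = 165.4/23.72 = 6.972 mg/L.
Initial deficit D₀ = C_s − DO₀ = 8.05 − 7.409 = 0.6411 mg/L.
D(0.715) = [0.112×6.972/(0.811−0.112)](e^(−0.112×0.715) − e^(−0.811×0.715)) + 0.6411 e^(−0.811×0.715)
= 1.117 × (0.9230 − 0.5600) + 0.6411 × 0.5600 = 0.7646 mg/L.
DO = 8.05 − 0.7646 = 7.285 mg/L.

DO ≈ 7.29 mg/L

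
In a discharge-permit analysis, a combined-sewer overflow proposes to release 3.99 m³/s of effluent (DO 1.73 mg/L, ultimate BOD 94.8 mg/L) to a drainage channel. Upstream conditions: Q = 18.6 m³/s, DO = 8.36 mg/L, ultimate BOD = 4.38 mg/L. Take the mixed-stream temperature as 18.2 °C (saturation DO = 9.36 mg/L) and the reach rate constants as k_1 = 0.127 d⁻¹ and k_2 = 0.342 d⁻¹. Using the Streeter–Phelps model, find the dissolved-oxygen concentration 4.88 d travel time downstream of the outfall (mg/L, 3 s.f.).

Mixed DO = (18.6×8.36 + 3.99×1.73)/(18.6+3.99) = 162.4/22.59 = 7.189 mg/L.
Mixed L₀ = (18.6×4.38 + 3.99×94.8)/(22.59) = 459.7/22.59 = 20.35 mg/L.
Initial deficit D₀ = C_s − DO₀ = 9.36 − 7.189 = 2.171 mg/L.
D(4.88) = [0.127×20.35/(0.342−0.127)](e^(−0.127×4.88) − e^(−0.342×4.88)) + 2.171 e^(−0.342×4.88)
= 12.02 × (0.5381 − 0.1884) + 2.171 × 0.1884 = 4.612 mg/L.
DO = 9.36 − 4.612 = 4.748 mg/L.

DO ≈ 4.75 mg/L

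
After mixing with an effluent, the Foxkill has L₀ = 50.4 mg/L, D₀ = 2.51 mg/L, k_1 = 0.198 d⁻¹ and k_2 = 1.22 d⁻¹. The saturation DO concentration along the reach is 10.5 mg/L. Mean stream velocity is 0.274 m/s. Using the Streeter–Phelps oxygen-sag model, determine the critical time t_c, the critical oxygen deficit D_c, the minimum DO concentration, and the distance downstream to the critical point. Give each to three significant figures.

t_c = [1/(k_2−k_1)] ln[(k_2/k_1)(1 − D₀(k_2−k_1)/(k_1 L₀))]
= [1/(1.22−0.198)] ln[(1.22/0.198)(1 − 2.51×1.022/(0.198×50.4))]
= (1/1.022) ln[6.162 × 0.7429] = 0.9785 × ln(4.578) = 0.9785 × 1.521 = 1.488 d.
D_c = (k_1/k_2) L₀ e^(−k_1 t_c) = (0.198/1.22) × 50.4 × e^(−0.198×1.488) = 0.1623 × 50.4 × 0.7447 = 6.092 mg/L.
Minimum DO = C_s − D_c = 10.5 − 6.092 = 4.408 mg/L.
x_c = v t_c = 0.274 m/s × 1.488 d × 86400 s/d = 35240 m ≈ 35.2 km.

t_c ≈ 1.49 d; D_c ≈ 6.09 mg/L; min DO ≈ 4.41 mg/L; x_c ≈ 35.2 km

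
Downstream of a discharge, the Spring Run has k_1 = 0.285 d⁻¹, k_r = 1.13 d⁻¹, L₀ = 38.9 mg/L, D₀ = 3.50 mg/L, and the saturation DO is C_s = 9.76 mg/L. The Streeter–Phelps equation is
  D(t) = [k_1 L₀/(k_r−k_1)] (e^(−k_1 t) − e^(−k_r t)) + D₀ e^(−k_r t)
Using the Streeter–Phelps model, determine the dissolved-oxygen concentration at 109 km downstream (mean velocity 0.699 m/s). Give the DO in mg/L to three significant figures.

Travel time t = x/v = 109 km / (0.699 m/s) = 109000 m / 0.699 m/s = 155900 s = 1.805 d.
k_1 L₀/(k_r−k_1) = 0.285×38.9/(1.13−0.285) = 11.09/0.8450 = 13.12 mg/L.
e^(−k_1 t) = e^(−0.285×1.805) = 0.5979; e^(−k_r t) = e^(−1.13×1.805) = 0.1301.
D = 13.12 × (0.5979 − 0.1301) + 3.50 × 0.1301 = 6.137 + 0.4553 = 6.593 mg/L.
DO = C_s − D = 9.76 − 6.593 = 3.167 mg/L.

DO ≈ 3.17 mg/L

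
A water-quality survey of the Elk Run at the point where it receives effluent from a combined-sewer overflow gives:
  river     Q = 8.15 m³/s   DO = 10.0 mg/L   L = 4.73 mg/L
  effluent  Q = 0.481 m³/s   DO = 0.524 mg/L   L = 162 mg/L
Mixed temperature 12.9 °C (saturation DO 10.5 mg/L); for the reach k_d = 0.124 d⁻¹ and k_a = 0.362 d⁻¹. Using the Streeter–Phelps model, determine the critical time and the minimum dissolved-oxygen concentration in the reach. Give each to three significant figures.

Mixed DO = (8.15×10.0 + 0.481×0.524)/(8.15+0.481) = 81.75/8.631 = 9.472 mg/L.
Mixed L₀ = (8.15×4.73 + 0.481×162)/(8.631) = 116.5/8.631 = 13.49 mg/L.
Initial deficit D₀ = C_s − DO₀ = 10.5 − 9.472 = 1.028 mg/L.
t_c = (1/0.2380) ln[(0.362/0.124)(1 − 1.028×0.2380/(0.124×13.49))] = 4.202 × ln(2.492) = 3.837 d.
D_c = (0.124/0.362) × 13.49 × e^(−0.124×3.837) = 0.3425 × 13.49 × 0.6214 = 2.872 mg/L.
Minimum DO = 10.5 − 2.872 = 7.628 mg/L.

t_c ≈ 3.84 d; minimum DO ≈ 7.63 mg/L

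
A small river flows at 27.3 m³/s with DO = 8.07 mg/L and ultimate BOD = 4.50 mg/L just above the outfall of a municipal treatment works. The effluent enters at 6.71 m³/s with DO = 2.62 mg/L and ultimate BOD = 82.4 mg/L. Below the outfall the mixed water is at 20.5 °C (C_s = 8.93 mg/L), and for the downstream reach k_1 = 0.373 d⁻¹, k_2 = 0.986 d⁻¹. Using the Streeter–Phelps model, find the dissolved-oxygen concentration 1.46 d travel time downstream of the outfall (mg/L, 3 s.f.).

DO ≈ 4.32 mg/L

Mixed DO = (27.3×8.07 + 6.71×2.62)/(27.3+6.71) = 237.9/34.01 = 6.995 mg/L.
Mixed L₀ = (27.3×4.50 + 6.71×82.4)/(34.01) = 675.8/34.01 = 19.87 mg/L.
Initial deficit D₀ = C_s − DO₀ = 8.93 − 6.995 = 1.935 mg/L.
D(1.46) = [0.373×19.87/(0.986−0.373)](e^(−0.373×1.46) − e^(−0.986×1.46)) + 1.935 e^(−0.986×1.46)
= 12.09 × (0.5801 − 0.2370) + 1.935 × 0.2370 = 4.606 mg/L.
DO = 8.93 − 4.606 = 4.324 mg/L.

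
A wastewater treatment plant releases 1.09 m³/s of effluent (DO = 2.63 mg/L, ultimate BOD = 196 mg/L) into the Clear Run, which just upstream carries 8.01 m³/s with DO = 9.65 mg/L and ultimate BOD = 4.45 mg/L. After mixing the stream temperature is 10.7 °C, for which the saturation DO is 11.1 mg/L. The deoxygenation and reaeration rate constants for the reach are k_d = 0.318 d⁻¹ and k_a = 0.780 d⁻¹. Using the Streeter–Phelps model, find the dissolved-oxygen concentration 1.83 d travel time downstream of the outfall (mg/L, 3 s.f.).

Mixed DO = (8.01×9.65 + 1.09×2.63)/(8.01+1.09) = 80.16/9.100 = 8.809 mg/L.
Mixed L₀ = (8.01×4.45 + 1.09×196)/(9.100) = 249.3/9.100 = 27.39 mg/L.
Initial deficit D₀ = C_s − DO₀ = 11.1 − 8.809 = 2.291 mg/L.
D(1.83) = [0.318×27.39/(0.780−0.318)](e^(−0.318×1.83) − e^(−0.780×1.83)) + 2.291 e^(−0.780×1.83)
= 18.86 × (0.5588 − 0.2399) + 2.291 × 0.2399 = 6.562 mg/L.
DO = 11.1 − 6.562 = 4.538 mg/L.

DO ≈ 4.54 mg/L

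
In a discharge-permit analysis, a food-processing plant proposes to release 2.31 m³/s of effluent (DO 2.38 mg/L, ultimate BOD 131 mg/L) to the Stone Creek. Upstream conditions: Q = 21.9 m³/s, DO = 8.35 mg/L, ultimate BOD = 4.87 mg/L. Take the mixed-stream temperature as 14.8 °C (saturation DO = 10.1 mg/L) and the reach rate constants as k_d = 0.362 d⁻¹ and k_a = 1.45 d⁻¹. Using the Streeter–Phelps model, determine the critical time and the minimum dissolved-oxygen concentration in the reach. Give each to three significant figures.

Mixed DO = (21.9×8.35 + 2.31×2.38)/(21.9+2.31) = 188.4/24.21 = 7.780 mg/L.
Mixed L₀ = (21.9×4.87 + 2.31×131)/(24.21) = 409.3/24.21 = 16.90 mg/L.
Initial deficit D₀ = C_s − DO₀ = 10.1 − 7.780 = 2.320 mg/L.
t_c = (1/1.088) ln[(1.45/0.362)(1 − 2.320×1.088/(0.362×16.90))] = 0.9191 × ln(2.354) = 0.7867 d.
D_c = (0.362/1.45) × 16.90 × e^(−0.362×0.7867) = 0.2497 × 16.90 × 0.7522 = 3.174 mg/L.
Minimum DO = 10.1 − 3.174 = 6.926 mg/L.

t_c ≈ 0.787 d; minimum DO ≈ 6.93 mg/L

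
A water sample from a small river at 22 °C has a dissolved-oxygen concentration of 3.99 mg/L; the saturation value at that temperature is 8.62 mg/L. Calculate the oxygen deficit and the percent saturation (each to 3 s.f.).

D = C_s − C = 8.62 − 3.99 = 4.63 mg/L.
% saturation = 3.99/8.62 × 100 = 46.3 %.

D ≈ 4.63 mg/L; 46.3 % saturation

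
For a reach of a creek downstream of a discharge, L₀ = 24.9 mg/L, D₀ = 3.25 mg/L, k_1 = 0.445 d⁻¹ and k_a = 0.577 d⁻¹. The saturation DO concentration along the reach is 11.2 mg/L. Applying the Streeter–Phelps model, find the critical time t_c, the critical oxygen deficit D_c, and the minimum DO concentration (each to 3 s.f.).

With k_a/k_1 = 1.297 and 1 − D₀(k_a−k_1)/(k_1 L₀) = 0.9613,
t_c = ln(1.297 × 0.9613) / (0.577 − 0.445) = ln(1.246) / 0.1320 = 0.2203/0.1320 = 1.669 d.
D_c = (k_1/k_a) L₀ e^(−k_1 t_c) = (0.445/0.577) × 24.9 × e^(−0.445×1.669) = 0.7712 × 24.9 × 0.4759 = 9.138 mg/L.
Minimum DO = C_s − D_c = 11.2 − 9.138 = 2.062 mg/L.

t_c ≈ 1.67 d; D_c ≈ 9.14 mg/L; min DO ≈ 2.06 mg/L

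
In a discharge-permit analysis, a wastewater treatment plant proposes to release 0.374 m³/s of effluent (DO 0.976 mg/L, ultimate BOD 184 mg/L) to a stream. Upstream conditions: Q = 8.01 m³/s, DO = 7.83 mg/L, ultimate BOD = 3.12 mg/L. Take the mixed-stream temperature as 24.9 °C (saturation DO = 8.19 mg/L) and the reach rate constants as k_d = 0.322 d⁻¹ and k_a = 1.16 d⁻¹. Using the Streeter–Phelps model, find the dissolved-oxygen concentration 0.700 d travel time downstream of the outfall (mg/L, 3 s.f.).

Mixed DO = (8.01×7.83 + 0.374×0.976)/(8.01+0.374) = 63.08/8.384 = 7.524 mg/L.
Mixed L₀ = (8.01×3.12 + 0.374×184)/(8.384) = 93.81/8.384 = 11.19 mg/L.
Initial deficit D₀ = C_s − DO₀ = 8.19 − 7.524 = 0.6657 mg/L.
D(0.700) = [0.322×11.19/(1.16−0.322)](e^(−0.322×0.700) − e^(−1.16×0.700)) + 0.6657 e^(−1.16×0.700)
= 4.299 × (0.7982 − 0.4440) + 0.6657 × 0.4440 = 1.818 mg/L.
DO = 8.19 − 1.818 = 6.372 mg/L.

DO ≈ 6.37 mg/L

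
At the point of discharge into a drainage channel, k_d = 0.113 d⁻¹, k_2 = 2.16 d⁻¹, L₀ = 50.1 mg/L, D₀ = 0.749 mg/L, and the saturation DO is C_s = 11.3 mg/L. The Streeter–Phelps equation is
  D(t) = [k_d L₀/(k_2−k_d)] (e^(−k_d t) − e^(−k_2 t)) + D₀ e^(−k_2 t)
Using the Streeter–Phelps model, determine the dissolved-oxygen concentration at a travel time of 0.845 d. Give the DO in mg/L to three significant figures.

k_d L₀/(k_2−k_d) = 0.113×50.1/(2.16−0.113) = 5.661/2.047 = 2.766 mg/L.
e^(−k_d t) = e^(−0.113×0.8450) = 0.9089; e^(−k_2 t) = e^(−2.16×0.8450) = 0.1612.
D = 2.766 × (0.9089 − 0.1612) + 0.749 × 0.1612 = 2.068 + 0.1207 = 2.189 mg/L.
DO = C_s − D = 11.3 − 2.189 = 9.111 mg/L.

DO ≈ 9.11 mg/L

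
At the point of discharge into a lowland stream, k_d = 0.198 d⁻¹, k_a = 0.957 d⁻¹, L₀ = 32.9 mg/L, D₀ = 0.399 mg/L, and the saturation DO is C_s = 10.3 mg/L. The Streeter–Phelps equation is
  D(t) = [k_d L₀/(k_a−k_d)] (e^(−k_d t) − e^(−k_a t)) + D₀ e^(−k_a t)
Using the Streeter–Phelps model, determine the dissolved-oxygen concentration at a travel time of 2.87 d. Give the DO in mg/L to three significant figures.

DO ≈ 5.96 mg/L

k_d L₀/(k_a−k_d) = 0.198×32.9/(0.957−0.198) = 6.514/0.7590 = 8.583 mg/L.
e^(−k_d t) = e^(−0.198×2.870) = 0.5665; e^(−k_a t) = e^(−0.957×2.870) = 0.06415.
D = 8.583 × (0.5665 − 0.06415) + 0.399 × 0.06415 = 4.312 + 0.02559 = 4.337 mg/L.
DO = C_s − D = 10.3 − 4.337 = 5.963 mg/L.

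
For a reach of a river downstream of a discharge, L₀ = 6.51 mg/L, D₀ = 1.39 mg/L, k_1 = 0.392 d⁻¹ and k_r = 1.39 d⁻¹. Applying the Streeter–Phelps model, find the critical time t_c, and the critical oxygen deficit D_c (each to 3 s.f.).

With k_r/k_1 = 3.546 and 1 − D₀(k_r−k_1)/(k_1 L₀) = 0.4564,
t_c = ln(3.546 × 0.4564) / (1.39 − 0.392) = ln(1.618) / 0.9980 = 0.4814/0.9980 = 0.4824 d.
D_c = (k_1/k_r) L₀ e^(−k_1 t_c) = (0.392/1.39) × 6.51 × e^(−0.392×0.4824) = 0.2820 × 6.51 × 0.8277 = 1.520 mg/L.

t_c ≈ 0.482 d; D_c ≈ 1.52 mg/L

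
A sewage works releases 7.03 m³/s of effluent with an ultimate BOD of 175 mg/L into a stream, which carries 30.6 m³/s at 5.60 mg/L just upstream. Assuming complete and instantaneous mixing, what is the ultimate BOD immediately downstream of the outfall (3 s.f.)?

37.2 mg/L

Flow-weighted mixing: C = (Q_r C_r + Q_w C_w)/(Q_r + Q_w)
= (30.6×5.60 + 7.03×175)/(30.6 + 7.03) = 1402/37.63 = 37.25 mg/L.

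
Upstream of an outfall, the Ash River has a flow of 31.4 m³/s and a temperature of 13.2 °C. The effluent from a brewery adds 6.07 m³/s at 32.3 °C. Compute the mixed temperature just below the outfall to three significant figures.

Flow-weighted mixing: C = (Q_r C_r + Q_w C_w)/(Q_r + Q_w)
= (31.4×13.2 + 6.07×32.3)/(31.4 + 6.07) = 610.5/37.47 = 16.29 °C.

16.3 °C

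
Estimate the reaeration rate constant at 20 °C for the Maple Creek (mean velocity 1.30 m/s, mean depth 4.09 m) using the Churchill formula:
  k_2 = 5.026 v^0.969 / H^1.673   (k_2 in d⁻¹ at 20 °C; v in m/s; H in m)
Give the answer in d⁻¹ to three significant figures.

k_2 ≈ 0.614 d⁻¹

k_2 = 5.026 × 1.30^0.969 / 4.09^1.673 = 5.026 × 1.289 / 10.55 = 0.6141 d⁻¹.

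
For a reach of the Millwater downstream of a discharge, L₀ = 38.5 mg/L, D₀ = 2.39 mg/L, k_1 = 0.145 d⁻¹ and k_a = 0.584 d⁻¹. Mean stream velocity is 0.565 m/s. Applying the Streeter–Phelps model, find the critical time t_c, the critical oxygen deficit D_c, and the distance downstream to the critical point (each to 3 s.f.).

t_c ≈ 2.70 d; D_c ≈ 6.46 mg/L; x_c ≈ 132 km

With k_a/k_1 = 4.028 and 1 − D₀(k_a−k_1)/(k_1 L₀) = 0.8121,
t_c = ln(4.028 × 0.8121) / (0.584 − 0.145) = ln(3.271) / 0.4390 = 1.185/0.4390 = 2.699 d.
D_c = (k_1/k_a) L₀ e^(−k_1 t_c) = (0.145/0.584) × 38.5 × e^(−0.145×2.699) = 0.2483 × 38.5 × 0.6761 = 6.463 mg/L.
x_c = v t_c = 0.565 m/s × 2.699 d × 86400 s/d = 131800 m ≈ 132 km.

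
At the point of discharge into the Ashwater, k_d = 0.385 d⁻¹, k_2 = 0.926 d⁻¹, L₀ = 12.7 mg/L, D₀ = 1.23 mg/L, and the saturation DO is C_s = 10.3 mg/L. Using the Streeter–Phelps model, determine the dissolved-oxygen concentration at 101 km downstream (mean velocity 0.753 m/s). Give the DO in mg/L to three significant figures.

DO ≈ 7.18 mg/L

Travel time t = x/v = 101 km / (0.753 m/s) = 101000 m / 0.753 m/s = 134100 s = 1.552 d.
k_d L₀/(k_2−k_d) = 0.385×12.7/(0.926−0.385) = 4.889/0.5410 = 9.038 mg/L.
e^(−k_d t) = e^(−0.385×1.552) = 0.5501; e^(−k_2 t) = e^(−0.926×1.552) = 0.2375.
D = 9.038 × (0.5501 − 0.2375) + 1.23 × 0.2375 = 2.825 + 0.2921 = 3.117 mg/L.
DO = C_s − D = 10.3 − 3.117 = 7.183 mg/L.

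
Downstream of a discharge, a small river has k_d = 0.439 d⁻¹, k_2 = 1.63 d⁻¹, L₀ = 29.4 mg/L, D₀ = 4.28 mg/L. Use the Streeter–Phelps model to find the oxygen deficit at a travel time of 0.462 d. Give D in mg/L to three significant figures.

D ≈ 5.76 mg/L

k_d L₀/(k_2−k_d) = 0.439×29.4/(1.63−0.439) = 12.91/1.191 = 10.84 mg/L.
e^(−k_d t) = e^(−0.439×0.4620) = 0.8164; e^(−k_2 t) = e^(−1.63×0.4620) = 0.4709.
D = 10.84 × (0.8164 − 0.4709) + 4.28 × 0.4709 = 3.744 + 2.016 = 5.760 mg/L.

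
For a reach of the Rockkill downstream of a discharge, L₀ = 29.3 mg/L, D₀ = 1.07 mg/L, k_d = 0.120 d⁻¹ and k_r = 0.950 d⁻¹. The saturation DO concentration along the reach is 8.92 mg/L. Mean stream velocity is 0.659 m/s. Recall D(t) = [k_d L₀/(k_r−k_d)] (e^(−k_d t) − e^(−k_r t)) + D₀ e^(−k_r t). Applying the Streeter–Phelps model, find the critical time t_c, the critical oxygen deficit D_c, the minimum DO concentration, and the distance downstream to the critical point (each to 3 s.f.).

t_c ≈ 2.14 d; D_c ≈ 2.86 mg/L; min DO ≈ 6.06 mg/L; x_c ≈ 122 km

At the critical point dD/dt = 0, so k_d L₀ e^(−k_d t) = k_r D. Substituting D(t) from the Streeter–Phelps equation and solving for t gives
t_c = ln[(k_r/k_d)(1 − D₀(k_r−k_d)/(k_d L₀))] / (k_r−k_d).
Here k_r−k_d = 0.8300 d⁻¹ and 1 − D₀(k_r−k_d)/(k_d L₀) = 1 − 1.07×0.8300/(0.120×29.3) = 0.7474, so
t_c = ln(7.917 × 0.7474) / 0.8300 = 1.778 / 0.8300 = 2.142 d.
L(t_c) = L₀ e^(−k_d t_c) = 29.3 × 0.7733 = 22.66 mg/L, and at the critical point k_r D_c = k_d L, so D_c = (0.120/0.950) × 22.66 = 2.862 mg/L.
Minimum DO = C_s − D_c = 8.92 − 2.862 = 6.058 mg/L.
x_c = v t_c = 0.659 m/s × 2.142 d × 86400 s/d = 122000 m ≈ 122 km.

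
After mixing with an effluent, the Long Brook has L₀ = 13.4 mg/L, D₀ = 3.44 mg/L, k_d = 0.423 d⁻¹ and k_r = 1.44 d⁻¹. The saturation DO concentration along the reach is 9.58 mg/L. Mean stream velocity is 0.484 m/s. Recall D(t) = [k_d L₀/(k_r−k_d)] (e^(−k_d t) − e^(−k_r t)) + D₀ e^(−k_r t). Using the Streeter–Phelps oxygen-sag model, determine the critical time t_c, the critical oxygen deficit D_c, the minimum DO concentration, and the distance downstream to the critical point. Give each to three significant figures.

t_c ≈ 0.260 d; D_c ≈ 3.53 mg/L; min DO ≈ 6.05 mg/L; x_c ≈ 10.9 km

t_c = [1/(k_r−k_d)] ln[(k_r/k_d)(1 − D₀(k_r−k_d)/(k_d L₀))]
= [1/(1.44−0.423)] ln[(1.44/0.423)(1 − 3.44×1.017/(0.423×13.4))]
= (1/1.017) ln[3.404 × 0.3828] = 0.9833 × ln(1.303) = 0.9833 × 0.2648 = 0.2603 d.
D_c = (k_d/k_r) L₀ e^(−k_d t_c) = (0.423/1.44) × 13.4 × e^(−0.423×0.2603) = 0.2938 × 13.4 × 0.8957 = 3.526 mg/L.
Minimum DO = C_s − D_c = 9.58 − 3.526 = 6.054 mg/L.
x_c = v t_c = 0.484 m/s × 0.2603 d × 86400 s/d = 10890 m ≈ 10.9 km.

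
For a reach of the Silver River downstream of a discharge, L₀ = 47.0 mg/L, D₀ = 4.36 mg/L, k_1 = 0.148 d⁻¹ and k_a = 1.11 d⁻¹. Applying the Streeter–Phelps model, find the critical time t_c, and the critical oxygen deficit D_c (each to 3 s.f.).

t_c ≈ 1.13 d; D_c ≈ 5.30 mg/L

t_c = [1/(k_a−k_1)] ln[(k_a/k_1)(1 − D₀(k_a−k_1)/(k_1 L₀))]
= [1/(1.11−0.148)] ln[(1.11/0.148)(1 − 4.36×0.9620/(0.148×47.0))]
= (1/0.9620) ln[7.500 × 0.3970] = 1.040 × ln(2.978) = 1.040 × 1.091 = 1.134 d.
L(t_c) = L₀ e^(−k_1 t_c) = 47.0 × 0.8455 = 39.74 mg/L, and at the critical point k_a D_c = k_1 L, so D_c = (0.148/1.11) × 39.74 = 5.298 mg/L.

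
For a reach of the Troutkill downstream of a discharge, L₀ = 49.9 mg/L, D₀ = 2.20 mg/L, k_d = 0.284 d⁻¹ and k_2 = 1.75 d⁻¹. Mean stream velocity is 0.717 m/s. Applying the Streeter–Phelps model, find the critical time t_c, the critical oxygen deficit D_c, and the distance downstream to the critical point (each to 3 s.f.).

t_c ≈ 1.06 d; D_c ≈ 5.99 mg/L; x_c ≈ 65.9 km

With k_2/k_d = 6.162 and 1 − D₀(k_2−k_d)/(k_d L₀) = 0.7724,
t_c = ln(6.162 × 0.7724) / (1.75 − 0.284) = ln(4.760) / 1.466 = 1.560/1.466 = 1.064 d.
L(t_c) = L₀ e^(−k_d t_c) = 49.9 × 0.7392 = 36.88 mg/L, and at the critical point k_2 D_c = k_d L, so D_c = (0.284/1.75) × 36.88 = 5.986 mg/L.
x_c = v t_c = 0.717 m/s × 1.064 d × 86400 s/d = 65930 m ≈ 65.9 km.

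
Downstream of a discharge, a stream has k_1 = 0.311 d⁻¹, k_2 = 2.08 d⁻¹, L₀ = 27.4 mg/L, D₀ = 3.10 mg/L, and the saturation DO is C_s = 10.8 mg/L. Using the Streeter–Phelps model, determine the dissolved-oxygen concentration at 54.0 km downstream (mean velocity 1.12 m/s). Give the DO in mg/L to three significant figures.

DO ≈ 7.29 mg/L

Travel time t = x/v = 54.0 km / (1.12 m/s) = 54000 m / 1.12 m/s = 48210 s = 0.5580 d.
k_1 L₀/(k_2−k_1) = 0.311×27.4/(2.08−0.311) = 8.521/1.769 = 4.817 mg/L.
e^(−k_1 t) = e^(−0.311×0.5580) = 0.8407; e^(−k_2 t) = e^(−2.08×0.5580) = 0.3133.
D = 4.817 × (0.8407 − 0.3133) + 3.10 × 0.3133 = 2.541 + 0.9711 = 3.512 mg/L.
DO = C_s − D = 10.8 − 3.512 = 7.288 mg/L.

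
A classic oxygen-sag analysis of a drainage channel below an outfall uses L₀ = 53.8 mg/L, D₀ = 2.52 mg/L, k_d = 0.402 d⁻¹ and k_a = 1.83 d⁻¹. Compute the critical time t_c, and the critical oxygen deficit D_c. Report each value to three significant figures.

At the critical point dD/dt = 0, so k_d L₀ e^(−k_d t) = k_a D. Substituting D(t) from the Streeter–Phelps equation and solving for t gives
t_c = ln[(k_a/k_d)(1 − D₀(k_a−k_d)/(k_d L₀))] / (k_a−k_d).
Here k_a−k_d = 1.428 d⁻¹ and 1 − D₀(k_a−k_d)/(k_d L₀) = 1 − 2.52×1.428/(0.402×53.8) = 0.8336, so
t_c = ln(4.552 × 0.8336) / 1.428 = 1.334 / 1.428 = 0.9339 d.
D_c = (k_d/k_a) L₀ e^(−k_d t_c) = (0.402/1.83) × 53.8 × e^(−0.402×0.9339) = 0.2197 × 53.8 × 0.6870 = 8.119 mg/L.

t_c ≈ 0.934 d; D_c ≈ 8.12 mg/L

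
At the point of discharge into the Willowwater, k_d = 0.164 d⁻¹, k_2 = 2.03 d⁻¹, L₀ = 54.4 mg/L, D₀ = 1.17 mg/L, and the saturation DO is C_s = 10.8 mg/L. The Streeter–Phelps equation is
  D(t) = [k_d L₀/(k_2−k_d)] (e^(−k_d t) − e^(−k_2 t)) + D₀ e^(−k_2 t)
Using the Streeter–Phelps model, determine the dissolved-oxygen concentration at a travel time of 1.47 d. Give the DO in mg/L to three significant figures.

k_d L₀/(k_2−k_d) = 0.164×54.4/(2.03−0.164) = 8.922/1.866 = 4.781 mg/L.
e^(−k_d t) = e^(−0.164×1.470) = 0.7858; e^(−k_2 t) = e^(−2.03×1.470) = 0.05059.
D = 4.781 × (0.7858 − 0.05059) + 1.17 × 0.05059 = 3.515 + 0.05918 = 3.574 mg/L.
DO = C_s − D = 10.8 − 3.574 = 7.226 mg/L.

DO ≈ 7.23 mg/L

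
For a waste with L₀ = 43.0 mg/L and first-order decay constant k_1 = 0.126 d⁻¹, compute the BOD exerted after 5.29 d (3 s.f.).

y_t = L₀(1 − e^(−k_1 t)) = 43.0 × (1 − e^(−0.126×5.29))
= 43.0 × (1 − 0.5135) = 43.0 × 0.4865 = 20.92 mg/L.

y ≈ 20.9 mg/L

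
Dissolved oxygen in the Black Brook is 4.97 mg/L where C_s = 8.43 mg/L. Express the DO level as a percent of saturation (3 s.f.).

59.0 % saturation

% saturation = C/C_s × 100 = 4.97/8.43 × 100 = 59.0 %.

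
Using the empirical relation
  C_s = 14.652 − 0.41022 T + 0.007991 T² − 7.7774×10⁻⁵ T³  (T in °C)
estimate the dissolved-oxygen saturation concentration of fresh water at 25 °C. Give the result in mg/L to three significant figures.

C_s ≈ 8.18 mg/L

C_s = 14.652 − 0.41022×25 + 0.007991×25² − 7.7774×10⁻⁵×25³ = 8.176 mg/L.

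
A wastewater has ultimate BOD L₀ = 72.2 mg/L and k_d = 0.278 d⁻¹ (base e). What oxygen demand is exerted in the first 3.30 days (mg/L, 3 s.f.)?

y_t = L₀(1 − e^(−k_d t)) = 72.2 × (1 − e^(−0.278×3.30))
= 72.2 × (1 − 0.3996) = 72.2 × 0.6004 = 43.35 mg/L.

y ≈ 43.4 mg/L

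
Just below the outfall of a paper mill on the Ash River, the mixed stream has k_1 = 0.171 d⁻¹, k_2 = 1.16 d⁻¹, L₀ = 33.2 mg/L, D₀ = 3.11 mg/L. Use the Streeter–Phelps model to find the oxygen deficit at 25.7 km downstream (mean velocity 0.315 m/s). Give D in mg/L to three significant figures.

D ≈ 4.00 mg/L

Travel time t = x/v = 25.7 km / (0.315 m/s) = 25700 m / 0.315 m/s = 81590 s = 0.9443 d.
k_1 L₀/(k_2−k_1) = 0.171×33.2/(1.16−0.171) = 5.677/0.9890 = 5.740 mg/L.
e^(−k_1 t) = e^(−0.171×0.9443) = 0.8509; e^(−k_2 t) = e^(−1.16×0.9443) = 0.3344.
D = 5.740 × (0.8509 − 0.3344) + 3.11 × 0.3344 = 2.965 + 1.040 = 4.005 mg/L.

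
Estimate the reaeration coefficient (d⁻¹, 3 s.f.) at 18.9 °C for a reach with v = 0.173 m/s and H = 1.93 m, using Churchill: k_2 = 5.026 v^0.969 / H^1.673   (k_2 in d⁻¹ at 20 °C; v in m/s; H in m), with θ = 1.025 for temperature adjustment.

k_2(20) = 5.026 × 0.173^0.969 / 1.93^1.673 = 5.026 × 0.1827 / 3.004 = 0.3056 d⁻¹.
k_2(18.9) = 0.3056 × 1.025^(18.9−20) = 0.3056 × 0.9732 = 0.2974 d⁻¹.

k_2 ≈ 0.297 d⁻¹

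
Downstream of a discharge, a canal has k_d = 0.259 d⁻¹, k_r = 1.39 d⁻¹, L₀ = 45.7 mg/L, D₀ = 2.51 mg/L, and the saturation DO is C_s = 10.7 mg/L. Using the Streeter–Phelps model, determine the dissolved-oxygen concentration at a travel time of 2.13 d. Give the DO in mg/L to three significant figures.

k_d L₀/(k_r−k_d) = 0.259×45.7/(1.39−0.259) = 11.84/1.131 = 10.47 mg/L.
e^(−k_d t) = e^(−0.259×2.130) = 0.5760; e^(−k_r t) = e^(−1.39×2.130) = 0.05178.
D = 10.47 × (0.5760 − 0.05178) + 2.51 × 0.05178 = 5.486 + 0.1300 = 5.616 mg/L.
DO = C_s − D = 10.7 − 5.616 = 5.084 mg/L.

DO ≈ 5.08 mg/L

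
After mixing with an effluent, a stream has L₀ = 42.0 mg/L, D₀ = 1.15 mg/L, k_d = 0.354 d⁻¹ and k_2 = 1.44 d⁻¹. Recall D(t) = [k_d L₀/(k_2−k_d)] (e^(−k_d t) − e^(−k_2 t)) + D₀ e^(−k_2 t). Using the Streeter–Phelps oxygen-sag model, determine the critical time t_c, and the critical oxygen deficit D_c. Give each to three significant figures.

t_c ≈ 1.21 d; D_c ≈ 6.72 mg/L

t_c = [1/(k_2−k_d)] ln[(k_2/k_d)(1 − D₀(k_2−k_d)/(k_d L₀))]
= [1/(1.44−0.354)] ln[(1.44/0.354)(1 − 1.15×1.086/(0.354×42.0))]
= (1/1.086) ln[4.068 × 0.9160] = 0.9208 × ln(3.726) = 0.9208 × 1.315 = 1.211 d.
L(t_c) = L₀ e^(−k_d t_c) = 42.0 × 0.6513 = 27.36 mg/L, and at the critical point k_2 D_c = k_d L, so D_c = (0.354/1.44) × 27.36 = 6.725 mg/L.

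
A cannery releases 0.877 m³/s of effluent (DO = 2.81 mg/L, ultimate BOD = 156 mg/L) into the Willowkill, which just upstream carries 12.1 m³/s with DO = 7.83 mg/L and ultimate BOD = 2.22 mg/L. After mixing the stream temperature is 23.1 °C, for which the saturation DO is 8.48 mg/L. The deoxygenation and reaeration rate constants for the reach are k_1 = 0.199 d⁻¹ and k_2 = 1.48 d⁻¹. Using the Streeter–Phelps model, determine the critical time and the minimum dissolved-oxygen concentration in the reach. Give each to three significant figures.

t_c ≈ 1.02 d; minimum DO ≈ 7.09 mg/L

Mixed DO = (12.1×7.83 + 0.877×2.81)/(12.1+0.877) = 97.21/12.98 = 7.491 mg/L.
Mixed L₀ = (12.1×2.22 + 0.877×156)/(12.98) = 163.7/12.98 = 12.61 mg/L.
Initial deficit D₀ = C_s − DO₀ = 8.48 − 7.491 = 0.9893 mg/L.
t_c = (1/1.281) ln[(1.48/0.199)(1 − 0.9893×1.281/(0.199×12.61))] = 0.7806 × ln(3.682) = 1.018 d.
D_c = (0.199/1.48) × 12.61 × e^(−0.199×1.018) = 0.1345 × 12.61 × 0.8167 = 1.385 mg/L.
Minimum DO = 8.48 − 1.385 = 7.095 mg/L.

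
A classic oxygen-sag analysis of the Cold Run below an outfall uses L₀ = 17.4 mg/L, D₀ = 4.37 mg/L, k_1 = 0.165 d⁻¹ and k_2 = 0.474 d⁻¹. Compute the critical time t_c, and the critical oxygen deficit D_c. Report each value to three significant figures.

t_c ≈ 1.36 d; D_c ≈ 4.84 mg/L

At the critical point dD/dt = 0, so k_1 L₀ e^(−k_1 t) = k_2 D. Substituting D(t) from the Streeter–Phelps equation and solving for t gives
t_c = ln[(k_2/k_1)(1 − D₀(k_2−k_1)/(k_1 L₀))] / (k_2−k_1).
Here k_2−k_1 = 0.3090 d⁻¹ and 1 − D₀(k_2−k_1)/(k_1 L₀) = 1 − 4.37×0.3090/(0.165×17.4) = 0.5297, so
t_c = ln(2.873 × 0.5297) / 0.3090 = 0.4198 / 0.3090 = 1.358 d.
D_c = (k_1/k_2) L₀ e^(−k_1 t_c) = (0.165/0.474) × 17.4 × e^(−0.165×1.358) = 0.3481 × 17.4 × 0.7992 = 4.841 mg/L.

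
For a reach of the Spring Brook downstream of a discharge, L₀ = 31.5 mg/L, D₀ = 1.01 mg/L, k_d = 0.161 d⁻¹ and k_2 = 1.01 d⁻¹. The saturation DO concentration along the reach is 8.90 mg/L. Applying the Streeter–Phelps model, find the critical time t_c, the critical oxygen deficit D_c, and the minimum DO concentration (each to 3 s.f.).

t_c ≈ 1.94 d; D_c ≈ 3.67 mg/L; min DO ≈ 5.23 mg/L

At the critical point dD/dt = 0, so k_d L₀ e^(−k_d t) = k_2 D. Substituting D(t) from the Streeter–Phelps equation and solving for t gives
t_c = ln[(k_2/k_d)(1 − D₀(k_2−k_d)/(k_d L₀))] / (k_2−k_d).
Here k_2−k_d = 0.8490 d⁻¹ and 1 − D₀(k_2−k_d)/(k_d L₀) = 1 − 1.01×0.8490/(0.161×31.5) = 0.8309, so
t_c = ln(6.273 × 0.8309) / 0.8490 = 1.651 / 0.8490 = 1.945 d.
L(t_c) = L₀ e^(−k_d t_c) = 31.5 × 0.7312 = 23.03 mg/L, and at the critical point k_2 D_c = k_d L, so D_c = (0.161/1.01) × 23.03 = 3.671 mg/L.
Minimum DO = C_s − D_c = 8.90 − 3.671 = 5.229 mg/L.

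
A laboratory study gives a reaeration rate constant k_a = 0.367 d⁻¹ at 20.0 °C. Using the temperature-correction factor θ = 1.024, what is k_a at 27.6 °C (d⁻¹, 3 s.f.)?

k_a(T₂) = k_a(T₁) · θ^(T₂−T₁) = 0.367 × 1.024^(27.6−20.0)
= 0.367 × 1.024^7.60 = 0.367 × 1.198 = 0.4395 d⁻¹.

k_a ≈ 0.439 d⁻¹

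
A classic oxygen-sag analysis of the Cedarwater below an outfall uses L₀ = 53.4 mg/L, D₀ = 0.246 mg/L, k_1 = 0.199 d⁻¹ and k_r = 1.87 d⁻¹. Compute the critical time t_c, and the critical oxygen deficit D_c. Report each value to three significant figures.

t_c ≈ 1.32 d; D_c ≈ 4.37 mg/L

t_c = [1/(k_r−k_1)] ln[(k_r/k_1)(1 − D₀(k_r−k_1)/(k_1 L₀))]
= [1/(1.87−0.199)] ln[(1.87/0.199)(1 − 0.246×1.671/(0.199×53.4))]
= (1/1.671) ln[9.397 × 0.9613] = 0.5984 × ln(9.033) = 0.5984 × 2.201 = 1.317 d.
D_c = (k_1/k_r) L₀ e^(−k_1 t_c) = (0.199/1.87) × 53.4 × e^(−0.199×1.317) = 0.1064 × 53.4 × 0.7694 = 4.372 mg/L.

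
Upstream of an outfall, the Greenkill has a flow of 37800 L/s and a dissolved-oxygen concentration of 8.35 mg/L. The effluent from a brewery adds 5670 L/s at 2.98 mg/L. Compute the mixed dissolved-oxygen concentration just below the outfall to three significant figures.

Flow-weighted mixing: C = (Q_r C_r + Q_w C_w)/(Q_r + Q_w)
= (37800×8.35 + 5670×2.98)/(37800 + 5670) = 332500/43470 = 7.650 mg/L.

7.65 mg/L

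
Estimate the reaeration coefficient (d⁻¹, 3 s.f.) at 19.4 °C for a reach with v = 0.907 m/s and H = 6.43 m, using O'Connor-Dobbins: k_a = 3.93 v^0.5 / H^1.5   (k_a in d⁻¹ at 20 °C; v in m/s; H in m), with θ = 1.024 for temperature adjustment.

k_a(20) = 3.93 × 0.907^0.5 / 6.43^1.5 = 3.93 × 0.9524 / 16.30 = 0.2296 d⁻¹.
k_a(19.4) = 0.2296 × 1.024^(19.4−20) = 0.2296 × 0.9859 = 0.2263 d⁻¹.

k_a ≈ 0.226 d⁻¹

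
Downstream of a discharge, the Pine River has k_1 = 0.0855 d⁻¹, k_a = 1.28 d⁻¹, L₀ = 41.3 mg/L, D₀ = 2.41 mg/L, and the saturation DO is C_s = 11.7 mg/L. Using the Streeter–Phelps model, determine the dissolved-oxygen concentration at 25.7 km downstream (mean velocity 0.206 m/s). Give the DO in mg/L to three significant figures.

Travel time t = x/v = 25.7 km / (0.206 m/s) = 25700 m / 0.206 m/s = 124800 s = 1.444 d.
k_1 L₀/(k_a−k_1) = 0.0855×41.3/(1.28−0.0855) = 3.531/1.195 = 2.956 mg/L.
e^(−k_1 t) = e^(−0.0855×1.444) = 0.8839; e^(−k_a t) = e^(−1.28×1.444) = 0.1575.
D = 2.956 × (0.8839 − 0.1575) + 2.41 × 0.1575 = 2.147 + 0.3796 = 2.527 mg/L.
DO = C_s − D = 11.7 − 2.527 = 9.173 mg/L.

DO ≈ 9.17 mg/L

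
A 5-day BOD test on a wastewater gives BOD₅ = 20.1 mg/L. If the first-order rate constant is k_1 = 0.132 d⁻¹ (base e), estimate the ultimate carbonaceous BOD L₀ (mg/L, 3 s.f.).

BOD₅ = L₀(1 − e^(−5k_1)) ⇒ L₀ = BOD₅ / (1 − e^(−5×0.132))
= 20.1 / (1 − 0.5169) = 20.1 / 0.4831 = 41.60 mg/L.

L₀ ≈ 41.6 mg/L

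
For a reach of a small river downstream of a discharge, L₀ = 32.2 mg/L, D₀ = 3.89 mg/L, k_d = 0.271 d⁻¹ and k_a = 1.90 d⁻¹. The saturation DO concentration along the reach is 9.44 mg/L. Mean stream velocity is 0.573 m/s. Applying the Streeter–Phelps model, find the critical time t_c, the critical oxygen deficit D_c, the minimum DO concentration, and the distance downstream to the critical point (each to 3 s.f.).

t_c ≈ 0.400 d; D_c ≈ 4.12 mg/L; min DO ≈ 5.32 mg/L; x_c ≈ 19.8 km

t_c = [1/(k_a−k_d)] ln[(k_a/k_d)(1 − D₀(k_a−k_d)/(k_d L₀))]
= [1/(1.90−0.271)] ln[(1.90/0.271)(1 − 3.89×1.629/(0.271×32.2))]
= (1/1.629) ln[7.011 × 0.2738] = 0.6139 × ln(1.920) = 0.6139 × 0.6522 = 0.4004 d.
D_c = (k_d/k_a) L₀ e^(−k_d t_c) = (0.271/1.90) × 32.2 × e^(−0.271×0.4004) = 0.1426 × 32.2 × 0.8972 = 4.121 mg/L.
Minimum DO = C_s − D_c = 9.44 − 4.121 = 5.319 mg/L.
x_c = v t_c = 0.573 m/s × 0.4004 d × 86400 s/d = 19820 m ≈ 19.8 km.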